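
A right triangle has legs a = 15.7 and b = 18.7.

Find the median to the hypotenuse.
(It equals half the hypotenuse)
Hypotenuse c = √(a² + b²) = √(246.49 + 349.69) = √596.18 ≈ 24.4168
Median to hypotenuse = c/2 ≈ 24.4168/2 ≈ 12.2084

Median = 12.21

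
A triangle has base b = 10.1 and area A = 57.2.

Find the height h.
A = ½·b·h  ⇒  h = 2A/b = 2·57.2/10.1 = 114.4/10.1 ≈ 11.3267

h = 11.33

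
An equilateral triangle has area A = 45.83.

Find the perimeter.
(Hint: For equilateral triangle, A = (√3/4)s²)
A = (√3/4)s²  ⇒  s² = 4A/√3 = 4·45.83/√3 = 183.32/1.73205 ≈ 105.84
s ≈ √105.84 ≈ 10.2878
Perimeter = 3s ≈ 3·10.2878 ≈ 30.8635

Perimeter = 30.86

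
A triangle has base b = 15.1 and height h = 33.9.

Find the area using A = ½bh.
A = ½·b·h = ½·15.1·33.9 = ½·511.89 = 255.945

Area = 255.945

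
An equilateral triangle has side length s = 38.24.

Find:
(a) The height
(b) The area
(a) The height splits the triangle into two 30-60-90 halves: h = s·√3/2 = 38.24·1.73205/2 ≈ 66.2336/2 ≈ 33.1168
(b) Area = (√3/4)·s² = (√3/4)·38.24² = (√3/4)·1462.2976 ≈ 0.433013·1462.2976 ≈ 633.193

Height = 33.12, Area = 633.2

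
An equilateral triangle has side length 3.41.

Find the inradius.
r = Area/s with s the semi-perimeter.
Area = (√3/4)·3.41² = (√3/4)·11.6281 ≈ 0.433013·11.6281 ≈ 5.03511
s = 3·3.41/2 = 5.115
r ≈ 5.03511/5.115 ≈ 0.984382
(Equivalently r = side/(2√3) = 3.41/3.4641 ≈ 0.984382.)

r = 0.9844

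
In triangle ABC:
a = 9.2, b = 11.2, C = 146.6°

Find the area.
Two sides and the included angle (SAS): A = ½·a·b·sin(C) = ½·9.2·11.2·sin(146.6°)
sin(146.6°) ≈ 0.550481
A ≈ ½·103.04·0.550481 = 51.52·0.550481 ≈ 28.3608

Area = 28.36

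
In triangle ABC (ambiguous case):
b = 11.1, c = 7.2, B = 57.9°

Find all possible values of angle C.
b/sin(B) = c/sin(C)  ⇒  sin(C) = c·sin(B)/b = 7.2·sin(57.9°)/11.1
sin(57.9°) ≈ 0.847122
sin(C) ≈ 7.2·0.847122/11.1 ≈ 6.09928/11.1 ≈ 0.549484
Candidate 1: C₁ = arcsin(0.549484) ≈ 33.3317°  →  A = 180° − 57.9° − 33.3317° ≈ 88.7683° > 0, valid
Candidate 2: C₂ = 180° − C₁ ≈ 146.668°  →  A = 180° − 57.9° − 146.668° ≈ -24.5683° ≤ 0, not a valid triangle

C = 33.33° (one solution)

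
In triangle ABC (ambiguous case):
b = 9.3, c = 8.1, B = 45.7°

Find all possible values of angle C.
b/sin(B) = c/sin(C)  ⇒  sin(C) = c·sin(B)/b = 8.1·sin(45.7°)/9.3
sin(45.7°) ≈ 0.715693
sin(C) ≈ 8.1·0.715693/9.3 ≈ 5.79711/9.3 ≈ 0.623345
Candidate 1: C₁ = arcsin(0.623345) ≈ 38.5608°  →  A = 180° − 45.7° − 38.5608° ≈ 95.7392° > 0, valid
Candidate 2: C₂ = 180° − C₁ ≈ 141.439°  →  A = 180° − 45.7° − 141.439° ≈ -7.1392° ≤ 0, not a valid triangle

C = 38.56° (one solution)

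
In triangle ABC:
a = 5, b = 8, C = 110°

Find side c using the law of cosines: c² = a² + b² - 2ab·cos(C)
c² = 5² + 8² − 2·5·8·cos(110°)
cos(110°) ≈ -0.34202
c² ≈ 25 + 64 − 80·(-0.34202) ≈ 89 + 27.3616 ≈ 116.362
c ≈ √116.362 ≈ 10.7871

c = 10.79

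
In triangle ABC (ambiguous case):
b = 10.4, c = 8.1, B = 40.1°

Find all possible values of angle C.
b/sin(B) = c/sin(C)  ⇒  sin(C) = c·sin(B)/b = 8.1·sin(40.1°)/10.4
sin(40.1°) ≈ 0.644124
sin(C) ≈ 8.1·0.644124/10.4 ≈ 5.2174/10.4 ≈ 0.501673
Candidate 1: C₁ = arcsin(0.501673) ≈ 30.1108°  →  A = 180° − 40.1° − 30.1108° ≈ 109.789° > 0, valid
Candidate 2: C₂ = 180° − C₁ ≈ 149.889°  →  A = 180° − 40.1° − 149.889° ≈ -9.9892° ≤ 0, not a valid triangle

C = 30.11° (one solution)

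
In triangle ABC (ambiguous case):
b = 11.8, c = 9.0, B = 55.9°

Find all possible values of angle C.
b/sin(B) = c/sin(C)  ⇒  sin(C) = c·sin(B)/b = 9.0·sin(55.9°)/11.8
sin(55.9°) ≈ 0.82806
sin(C) ≈ 9.0·0.82806/11.8 ≈ 7.45254/11.8 ≈ 0.631571
Candidate 1: C₁ = arcsin(0.631571) ≈ 39.1662°  →  A = 180° − 55.9° − 39.1662° ≈ 84.9338° > 0, valid
Candidate 2: C₂ = 180° − C₁ ≈ 140.834°  →  A = 180° − 55.9° − 140.834° ≈ -16.7338° ≤ 0, not a valid triangle

C = 39.17° (one solution)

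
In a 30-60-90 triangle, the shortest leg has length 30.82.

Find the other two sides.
In a 30-60-90 triangle the sides are in ratio 1 : √3 : 2 (short leg : long leg : hypotenuse).
Long leg = 30.82·√3 ≈ 30.82·1.73205 ≈ 53.3818
Hypotenuse = 2·30.82 = 61.64

Long leg = 30.82√3 = 53.38, Hypotenuse = 61.64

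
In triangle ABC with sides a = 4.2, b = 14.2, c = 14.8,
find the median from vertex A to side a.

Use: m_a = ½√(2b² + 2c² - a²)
m_a = ½√(2·14.2² + 2·14.8² − 4.2²) = ½√(2·201.64 + 2·219.04 − 17.64) = ½√(403.28 + 438.08 − 17.64) = ½√823.72
√823.72 ≈ 28.7005, so m_a ≈ 14.3503

m_a = 14.35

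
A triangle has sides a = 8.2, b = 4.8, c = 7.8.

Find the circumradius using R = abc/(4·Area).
First find the area with Heron's formula.
s = (8.2 + 4.8 + 7.8)/2 = 10.4
Area = √(s(s−a)(s−b)(s−c)) = √(10.4·2.2·5.6·2.6) ≈ √333.133 ≈ 18.2519
abc = 8.2·4.8·7.8 = 307.008
R = abc/(4·Area) ≈ 307.008/(4·18.2519) = 307.008/73.0077 ≈ 4.20515

R = 4.205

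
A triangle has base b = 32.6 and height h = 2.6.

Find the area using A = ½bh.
A = ½·b·h = ½·32.6·2.6 = ½·84.76 = 42.38

Area = 42.38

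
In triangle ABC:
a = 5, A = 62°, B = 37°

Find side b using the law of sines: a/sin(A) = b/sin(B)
a/sin(A) = b/sin(B)  ⇒  b = a·sin(B)/sin(A) = 5·sin(37°)/sin(62°)
sin(37°) ≈ 0.601815, sin(62°) ≈ 0.882948
b ≈ 5·0.601815/0.882948 ≈ 3.00908/0.882948 ≈ 3.40799

b = 3.408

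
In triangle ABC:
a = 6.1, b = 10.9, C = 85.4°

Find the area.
Two sides and the included angle (SAS): A = ½·a·b·sin(C) = ½·6.1·10.9·sin(85.4°)
sin(85.4°) ≈ 0.996779
A ≈ ½·66.49·0.996779 = 33.245·0.996779 ≈ 33.1379

Area = 33.14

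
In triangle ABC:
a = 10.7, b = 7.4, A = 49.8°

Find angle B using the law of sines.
a/sin(A) = b/sin(B)  ⇒  sin(B) = b·sin(A)/a = 7.4·sin(49.8°)/10.7
sin(49.8°) ≈ 0.763796
sin(B) ≈ 7.4·0.763796/10.7 ≈ 5.65209/10.7 ≈ 0.528233
B = arcsin(0.528233) ≈ 31.8861°
(Since b ≤ a we need B ≤ A, so the obtuse alternative 180° − 31.8861° ≈ 148.114° is rejected.)

B = 31.89°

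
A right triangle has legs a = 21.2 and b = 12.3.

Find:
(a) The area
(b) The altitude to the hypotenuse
(a) The legs are perpendicular, so Area = ½·a·b = ½·21.2·12.3 = ½·260.76 = 130.38
(b) Hypotenuse c = √(a² + b²) = √(449.44 + 151.29) = √600.73 ≈ 24.5098
    Area = ½·c·h_c  ⇒  h_c = 2·Area/c = 260.76/24.5098 ≈ 10.639

Area = 130.38, h_c = 10.64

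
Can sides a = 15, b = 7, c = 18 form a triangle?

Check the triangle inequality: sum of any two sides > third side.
a + b vs c: 15 + 7 = 22 > 18  ✓
a + c vs b: 15 + 18 = 33 > 7  ✓
b + c vs a: 7 + 18 = 25 > 15  ✓

Yes, triangle inequality satisfied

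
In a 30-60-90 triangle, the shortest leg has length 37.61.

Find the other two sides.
In a 30-60-90 triangle the sides are in ratio 1 : √3 : 2 (short leg : long leg : hypotenuse).
Long leg = 37.61·√3 ≈ 37.61·1.73205 ≈ 65.1424
Hypotenuse = 2·37.61 = 75.22

Long leg = 37.61√3 = 65.14, Hypotenuse = 75.22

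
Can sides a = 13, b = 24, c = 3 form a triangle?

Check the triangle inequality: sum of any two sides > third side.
a + b vs c: 13 + 24 = 37 > 3  ✓
a + c vs b: 13 + 3 = 16 ≤ 24  ✗
b + c vs a: 24 + 3 = 27 > 13  ✓

No: 13 + 3 = 16 is not > 24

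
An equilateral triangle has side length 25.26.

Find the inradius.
r = Area/s with s the semi-perimeter.
Area = (√3/4)·25.26² = (√3/4)·638.0676 ≈ 0.433013·638.0676 ≈ 276.291
s = 3·25.26/2 = 37.89
r ≈ 276.291/37.89 ≈ 7.29193
(Equivalently r = side/(2√3) = 25.26/3.4641 ≈ 7.29193.)

r = 7.292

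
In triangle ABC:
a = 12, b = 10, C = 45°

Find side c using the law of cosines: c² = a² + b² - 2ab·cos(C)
c² = 12² + 10² − 2·12·10·cos(45°)
cos(45°) ≈ 0.707107
c² ≈ 144 + 100 − 240·(0.707107) ≈ 244 − 169.706 ≈ 74.2944
c ≈ √74.2944 ≈ 8.61942

c = 8.619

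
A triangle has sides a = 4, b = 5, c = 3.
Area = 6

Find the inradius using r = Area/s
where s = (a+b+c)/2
s = (4 + 5 + 3)/2 = 12/2 = 6
r = Area/s = 6/6 ≈ 1

r = 1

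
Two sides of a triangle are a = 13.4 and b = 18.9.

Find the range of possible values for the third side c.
Triangle inequality: |a − b| < c < a + b
|a − b| = |13.4 − 18.9| = 5.5
a + b = 13.4 + 18.9 = 32.3

5.5 < c < 32.3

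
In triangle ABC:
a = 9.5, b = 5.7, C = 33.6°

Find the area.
Two sides and the included angle (SAS): A = ½·a·b·sin(C) = ½·9.5·5.7·sin(33.6°)
sin(33.6°) ≈ 0.553392
A ≈ ½·54.15·0.553392 = 27.075·0.553392 ≈ 14.9831

Area = 14.98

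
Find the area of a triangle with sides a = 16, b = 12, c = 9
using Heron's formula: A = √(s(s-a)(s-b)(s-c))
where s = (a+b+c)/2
s = (16 + 12 + 9)/2 = 37/2 = 18.5
s − a = 2.5, s − b = 6.5, s − c = 9.5
s(s−a)(s−b)(s−c) = 18.5·2.5·6.5·9.5 = 2855.9375
Area = √2855.9375 ≈ 53.441

s = 18.5, Area = 53.44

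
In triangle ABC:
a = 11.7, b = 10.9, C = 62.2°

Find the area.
Two sides and the included angle (SAS): A = ½·a·b·sin(C) = ½·11.7·10.9·sin(62.2°)
sin(62.2°) ≈ 0.884581
A ≈ ½·127.53·0.884581 = 63.765·0.884581 ≈ 56.4053

Area = 56.41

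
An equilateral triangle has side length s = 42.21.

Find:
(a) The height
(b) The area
(a) The height splits the triangle into two 30-60-90 halves: h = s·√3/2 = 42.21·1.73205/2 ≈ 73.1099/2 ≈ 36.5549
(b) Area = (√3/4)·s² = (√3/4)·42.21² = (√3/4)·1781.6841 ≈ 0.433013·1781.6841 ≈ 771.492

Height = 36.55, Area = 771.5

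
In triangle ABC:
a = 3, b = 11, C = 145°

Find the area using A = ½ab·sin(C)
A = ½·a·b·sin(C) = ½·3·11·sin(145°)
sin(145°) ≈ 0.573576
A ≈ ½·33·0.573576 = 16.5·0.573576 ≈ 9.46401

Area = 9.464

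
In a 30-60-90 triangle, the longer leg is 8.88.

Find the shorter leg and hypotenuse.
In a 30-60-90 triangle the sides are in ratio 1 : √3 : 2, so short leg = long leg/√3 and hypotenuse = 2·(short leg).
Short leg = 8.88/√3 ≈ 8.88/1.73205 ≈ 5.12687
Hypotenuse = 2·5.12687 ≈ 10.2537

Short leg = 5.127, Hypotenuse = 10.25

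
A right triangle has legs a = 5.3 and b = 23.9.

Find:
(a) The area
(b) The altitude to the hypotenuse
(a) The legs are perpendicular, so Area = ½·a·b = ½·5.3·23.9 = ½·126.67 = 63.335
(b) Hypotenuse c = √(a² + b²) = √(28.09 + 571.21) = √599.3 ≈ 24.4806
    Area = ½·c·h_c  ⇒  h_c = 2·Area/c = 126.67/24.4806 ≈ 5.1743

Area = 63.335, h_c = 5.174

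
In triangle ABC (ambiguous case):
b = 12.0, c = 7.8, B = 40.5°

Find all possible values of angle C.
b/sin(B) = c/sin(C)  ⇒  sin(C) = c·sin(B)/b = 7.8·sin(40.5°)/12.0
sin(40.5°) ≈ 0.649448
sin(C) ≈ 7.8·0.649448/12.0 ≈ 5.06569/12.0 ≈ 0.422141
Candidate 1: C₁ = arcsin(0.422141) ≈ 24.9698°  →  A = 180° − 40.5° − 24.9698° ≈ 114.53° > 0, valid
Candidate 2: C₂ = 180° − C₁ ≈ 155.03°  →  A = 180° − 40.5° − 155.03° ≈ -15.5302° ≤ 0, not a valid triangle

C = 24.97° (one solution)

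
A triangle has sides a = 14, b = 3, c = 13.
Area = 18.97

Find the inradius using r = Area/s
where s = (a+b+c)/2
s = (14 + 3 + 13)/2 = 30/2 = 15
r = Area/s = 18.97/15 ≈ 1.26467

r = 1.265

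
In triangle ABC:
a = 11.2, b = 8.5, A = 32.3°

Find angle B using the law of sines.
a/sin(A) = b/sin(B)  ⇒  sin(B) = b·sin(A)/a = 8.5·sin(32.3°)/11.2
sin(32.3°) ≈ 0.534352
sin(B) ≈ 8.5·0.534352/11.2 ≈ 4.54199/11.2 ≈ 0.405535
B = arcsin(0.405535) ≈ 23.9247°
(Since b ≤ a we need B ≤ A, so the obtuse alternative 180° − 23.9247° ≈ 156.075° is rejected.)

B = 23.92°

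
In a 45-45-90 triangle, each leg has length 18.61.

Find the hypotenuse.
In a 45-45-90 triangle the sides are in ratio 1 : 1 : √2, so hypotenuse = leg·√2.
Hypotenuse = 18.61·√2 ≈ 18.61·1.41421 ≈ 26.3185

Hypotenuse = 18.61√2 = 26.32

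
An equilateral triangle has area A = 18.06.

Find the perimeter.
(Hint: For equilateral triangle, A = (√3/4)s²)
A = (√3/4)s²  ⇒  s² = 4A/√3 = 4·18.06/√3 = 72.24/1.73205 ≈ 41.7078
s ≈ √41.7078 ≈ 6.45816
Perimeter = 3s ≈ 3·6.45816 ≈ 19.3745

Perimeter = 19.37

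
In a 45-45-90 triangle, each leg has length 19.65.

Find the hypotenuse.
In a 45-45-90 triangle the sides are in ratio 1 : 1 : √2, so hypotenuse = leg·√2.
Hypotenuse = 19.65·√2 ≈ 19.65·1.41421 ≈ 27.7893

Hypotenuse = 19.65√2 = 27.79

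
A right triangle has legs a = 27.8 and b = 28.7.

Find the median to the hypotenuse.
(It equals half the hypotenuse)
Hypotenuse c = √(a² + b²) = √(772.84 + 823.69) = √1596.53 ≈ 39.9566
Median to hypotenuse = c/2 ≈ 39.9566/2 ≈ 19.9783

Median = 19.98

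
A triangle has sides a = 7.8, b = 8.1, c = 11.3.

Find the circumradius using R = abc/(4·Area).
First find the area with Heron's formula.
s = (7.8 + 8.1 + 11.3)/2 = 13.6
Area = √(s(s−a)(s−b)(s−c)) = √(13.6·5.8·5.5·2.3) ≈ √997.832 ≈ 31.5885
abc = 7.8·8.1·11.3 = 713.934
R = abc/(4·Area) ≈ 713.934/(4·31.5885) = 713.934/126.354 ≈ 5.65027

R = 5.65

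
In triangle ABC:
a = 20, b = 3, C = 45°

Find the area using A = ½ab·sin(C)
A = ½·a·b·sin(C) = ½·20·3·sin(45°)
sin(45°) ≈ 0.707107
A ≈ ½·60·0.707107 = 30·0.707107 ≈ 21.2132

Area = 21.21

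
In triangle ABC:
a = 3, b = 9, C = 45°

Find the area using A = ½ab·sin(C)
A = ½·a·b·sin(C) = ½·3·9·sin(45°)
sin(45°) ≈ 0.707107
A ≈ ½·27·0.707107 = 13.5·0.707107 ≈ 9.54594

Area = 9.546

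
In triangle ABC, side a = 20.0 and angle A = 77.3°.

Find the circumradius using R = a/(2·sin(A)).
R = a/(2·sin(A)) = 20.0/(2·sin(77.3°))
sin(77.3°) ≈ 0.975535
R ≈ 20.0/(2·0.975535) = 20.0/1.95107 ≈ 10.2508

R = 10.25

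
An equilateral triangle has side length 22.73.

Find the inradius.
r = Area/s with s the semi-perimeter.
Area = (√3/4)·22.73² = (√3/4)·516.6529 ≈ 0.433013·516.6529 ≈ 223.717
s = 3·22.73/2 = 34.095
r ≈ 223.717/34.095 ≈ 6.56159
(Equivalently r = side/(2√3) = 22.73/3.4641 ≈ 6.56159.)

r = 6.562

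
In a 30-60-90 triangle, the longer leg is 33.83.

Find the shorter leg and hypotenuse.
In a 30-60-90 triangle the sides are in ratio 1 : √3 : 2, so short leg = long leg/√3 and hypotenuse = 2·(short leg).
Short leg = 33.83/√3 ≈ 33.83/1.73205 ≈ 19.5318
Hypotenuse = 2·19.5318 ≈ 39.0635

Short leg = 19.53, Hypotenuse = 39.06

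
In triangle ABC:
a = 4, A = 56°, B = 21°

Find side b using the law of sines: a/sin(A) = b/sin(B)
a/sin(A) = b/sin(B)  ⇒  b = a·sin(B)/sin(A) = 4·sin(21°)/sin(56°)
sin(21°) ≈ 0.358368, sin(56°) ≈ 0.829038
b ≈ 4·0.358368/0.829038 ≈ 1.43347/0.829038 ≈ 1.72908

b = 1.729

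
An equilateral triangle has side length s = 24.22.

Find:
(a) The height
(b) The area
(a) The height splits the triangle into two 30-60-90 halves: h = s·√3/2 = 24.22·1.73205/2 ≈ 41.9503/2 ≈ 20.9751
(b) Area = (√3/4)·s² = (√3/4)·24.22² = (√3/4)·586.6084 ≈ 0.433013·586.6084 ≈ 254.009

Height = 20.98, Area = 254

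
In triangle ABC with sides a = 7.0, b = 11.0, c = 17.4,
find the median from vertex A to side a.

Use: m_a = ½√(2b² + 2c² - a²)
m_a = ½√(2·11.0² + 2·17.4² − 7.0²) = ½√(2·121 + 2·302.76 − 49) = ½√(242 + 605.52 − 49) = ½√798.52
√798.52 ≈ 28.2581, so m_a ≈ 14.129

m_a = 14.13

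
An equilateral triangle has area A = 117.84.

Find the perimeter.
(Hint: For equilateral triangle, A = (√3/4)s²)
A = (√3/4)s²  ⇒  s² = 4A/√3 = 4·117.84/√3 = 471.36/1.73205 ≈ 272.14
s ≈ √272.14 ≈ 16.4967
Perimeter = 3s ≈ 3·16.4967 ≈ 49.49

Perimeter = 49.49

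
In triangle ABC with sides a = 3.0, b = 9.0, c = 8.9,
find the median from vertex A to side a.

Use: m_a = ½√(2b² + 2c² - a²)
m_a = ½√(2·9.0² + 2·8.9² − 3.0²) = ½√(2·81 + 2·79.21 − 9) = ½√(162 + 158.42 − 9) = ½√311.42
√311.42 ≈ 17.6471, so m_a ≈ 8.82355

m_a = 8.824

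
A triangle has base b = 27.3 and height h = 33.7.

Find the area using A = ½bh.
A = ½·b·h = ½·27.3·33.7 = ½·920.01 = 460.005

Area = 460.005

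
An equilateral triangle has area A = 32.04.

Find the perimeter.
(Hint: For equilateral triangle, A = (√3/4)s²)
A = (√3/4)s²  ⇒  s² = 4A/√3 = 4·32.04/√3 = 128.16/1.73205 ≈ 73.9932
s ≈ √73.9932 ≈ 8.60193
Perimeter = 3s ≈ 3·8.60193 ≈ 25.8058

Perimeter = 25.81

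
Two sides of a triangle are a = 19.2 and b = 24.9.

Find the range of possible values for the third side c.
Triangle inequality: |a − b| < c < a + b
|a − b| = |19.2 − 24.9| = 5.7
a + b = 19.2 + 24.9 = 44.1

5.7 < c < 44.1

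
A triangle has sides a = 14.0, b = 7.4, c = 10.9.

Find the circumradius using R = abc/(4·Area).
First find the area with Heron's formula.
s = (14.0 + 7.4 + 10.9)/2 = 16.15
Area = √(s(s−a)(s−b)(s−c)) = √(16.15·2.15·8.75·5.25) ≈ √1595.06 ≈ 39.9383
abc = 14.0·7.4·10.9 = 1129.24
R = abc/(4·Area) ≈ 1129.24/(4·39.9383) = 1129.24/159.753 ≈ 7.06866

R = 7.069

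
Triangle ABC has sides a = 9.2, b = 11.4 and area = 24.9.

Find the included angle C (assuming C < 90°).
Area = ½·a·b·sin(C)  ⇒  sin(C) = 2·Area/(a·b) = 2·24.9/(9.2·11.4) = 49.8/104.88 ≈ 0.474828
C = arcsin(0.474828) ≈ 28.3482° (taking the acute solution since C < 90°)

C = 28.35°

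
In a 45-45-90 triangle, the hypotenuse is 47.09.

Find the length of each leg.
In a 45-45-90 triangle hypotenuse = leg·√2, so leg = hypotenuse/√2.
Leg = 47.09/√2 ≈ 47.09/1.41421 ≈ 33.2977

Each leg = 33.3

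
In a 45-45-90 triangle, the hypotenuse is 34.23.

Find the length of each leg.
In a 45-45-90 triangle hypotenuse = leg·√2, so leg = hypotenuse/√2.
Leg = 34.23/√2 ≈ 34.23/1.41421 ≈ 24.2043

Each leg = 24.2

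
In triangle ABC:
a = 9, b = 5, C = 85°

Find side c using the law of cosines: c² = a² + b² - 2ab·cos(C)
c² = 9² + 5² − 2·9·5·cos(85°)
cos(85°) ≈ 0.0871557
c² ≈ 81 + 25 − 90·(0.0871557) ≈ 106 − 7.84402 ≈ 98.156
c ≈ √98.156 ≈ 9.90737

c = 9.907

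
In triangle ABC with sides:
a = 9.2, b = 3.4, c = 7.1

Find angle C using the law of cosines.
c² = a² + b² − 2ab·cos(C)  ⇒  cos(C) = (a² + b² − c²)/(2ab)
cos(C) = (9.2² + 3.4² − 7.1²)/(2·9.2·3.4) = (84.64 + 11.56 − 50.41)/62.56 = 45.79/62.56 ≈ 0.731937
C = arccos(0.731937) ≈ 42.9509°

C = 42.95°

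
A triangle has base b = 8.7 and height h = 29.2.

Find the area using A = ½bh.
A = ½·b·h = ½·8.7·29.2 = ½·254.04 = 127.02

Area = 127.02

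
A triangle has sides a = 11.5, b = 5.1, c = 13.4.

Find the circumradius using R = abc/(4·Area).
First find the area with Heron's formula.
s = (11.5 + 5.1 + 13.4)/2 = 15
Area = √(s(s−a)(s−b)(s−c)) = √(15·3.5·9.9·1.6) ≈ √831.6 ≈ 28.8375
abc = 11.5·5.1·13.4 = 785.91
R = abc/(4·Area) ≈ 785.91/(4·28.8375) = 785.91/115.35 ≈ 6.81327

R = 6.813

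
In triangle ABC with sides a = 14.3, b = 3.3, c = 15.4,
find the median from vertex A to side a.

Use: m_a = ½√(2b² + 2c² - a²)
m_a = ½√(2·3.3² + 2·15.4² − 14.3²) = ½√(2·10.89 + 2·237.16 − 204.49) = ½√(21.78 + 474.32 − 204.49) = ½√291.61
√291.61 ≈ 17.0766, so m_a ≈ 8.5383

m_a = 8.538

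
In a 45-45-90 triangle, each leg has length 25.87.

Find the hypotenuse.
In a 45-45-90 triangle the sides are in ratio 1 : 1 : √2, so hypotenuse = leg·√2.
Hypotenuse = 25.87·√2 ≈ 25.87·1.41421 ≈ 36.5857

Hypotenuse = 25.87√2 = 36.59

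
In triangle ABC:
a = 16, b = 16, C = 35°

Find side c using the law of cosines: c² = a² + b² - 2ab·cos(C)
c² = 16² + 16² − 2·16·16·cos(35°)
cos(35°) ≈ 0.819152
c² ≈ 256 + 256 − 512·(0.819152) ≈ 512 − 419.406 ≈ 92.5942
c ≈ √92.5942 ≈ 9.62259

c = 9.623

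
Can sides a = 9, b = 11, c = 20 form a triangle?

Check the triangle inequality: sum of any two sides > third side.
a + b vs c: 9 + 11 = 20 ≤ 20  ✗
a + c vs b: 9 + 20 = 29 > 11  ✓
b + c vs a: 11 + 20 = 31 > 9  ✓

No: 9 + 11 = 20 is not > 20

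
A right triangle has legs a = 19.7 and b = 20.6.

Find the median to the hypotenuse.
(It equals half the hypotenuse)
Hypotenuse c = √(a² + b²) = √(388.09 + 424.36) = √812.45 ≈ 28.5035
Median to hypotenuse = c/2 ≈ 28.5035/2 ≈ 14.2518

Median = 14.25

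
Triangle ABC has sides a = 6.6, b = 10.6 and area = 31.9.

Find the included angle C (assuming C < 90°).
Area = ½·a·b·sin(C)  ⇒  sin(C) = 2·Area/(a·b) = 2·31.9/(6.6·10.6) = 63.8/69.96 ≈ 0.91195
C = arcsin(0.91195) ≈ 65.7762° (taking the acute solution since C < 90°)

C = 65.78°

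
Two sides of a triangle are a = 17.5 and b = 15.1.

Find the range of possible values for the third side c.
Triangle inequality: |a − b| < c < a + b
|a − b| = |17.5 − 15.1| = 2.4
a + b = 17.5 + 15.1 = 32.6

2.4 < c < 32.6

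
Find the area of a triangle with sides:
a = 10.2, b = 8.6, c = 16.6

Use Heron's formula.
s = (10.2 + 8.6 + 16.6)/2 = 35.4/2 = 17.7
s − a = 7.5, s − b = 9.1, s − c = 1.1
s(s−a)(s−b)(s−c) = 17.7·7.5·9.1·1.1 ≈ 1328.83
Area = √1328.83 ≈ 36.4531

Area = 36.45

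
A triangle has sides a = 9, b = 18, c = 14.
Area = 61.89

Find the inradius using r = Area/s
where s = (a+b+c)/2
s = (9 + 18 + 14)/2 = 41/2 = 20.5
r = Area/s = 61.89/20.5 ≈ 3.01902

r = 3.019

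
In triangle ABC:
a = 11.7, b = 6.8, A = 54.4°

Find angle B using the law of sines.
a/sin(A) = b/sin(B)  ⇒  sin(B) = b·sin(A)/a = 6.8·sin(54.4°)/11.7
sin(54.4°) ≈ 0.813101
sin(B) ≈ 6.8·0.813101/11.7 ≈ 5.52909/11.7 ≈ 0.472571
B = arcsin(0.472571) ≈ 28.2013°
(Since b ≤ a we need B ≤ A, so the obtuse alternative 180° − 28.2013° ≈ 151.799° is rejected.)

B = 28.2°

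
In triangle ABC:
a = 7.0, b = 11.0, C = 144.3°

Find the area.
Two sides and the included angle (SAS): A = ½·a·b·sin(C) = ½·7.0·11.0·sin(144.3°)
sin(144.3°) ≈ 0.583541
A ≈ ½·77·0.583541 = 38.5·0.583541 ≈ 22.4663

Area = 22.47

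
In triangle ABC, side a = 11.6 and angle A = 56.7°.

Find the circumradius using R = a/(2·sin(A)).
R = a/(2·sin(A)) = 11.6/(2·sin(56.7°))
sin(56.7°) ≈ 0.835807
R ≈ 11.6/(2·0.835807) = 11.6/1.67161 ≈ 6.9394

R = 6.939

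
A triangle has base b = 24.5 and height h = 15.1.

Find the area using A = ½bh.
A = ½·b·h = ½·24.5·15.1 = ½·369.95 = 184.975

Area = 184.975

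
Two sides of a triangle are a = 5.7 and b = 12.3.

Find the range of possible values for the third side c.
Triangle inequality: |a − b| < c < a + b
|a − b| = |5.7 − 12.3| = 6.6
a + b = 5.7 + 12.3 = 18

6.6 < c < 18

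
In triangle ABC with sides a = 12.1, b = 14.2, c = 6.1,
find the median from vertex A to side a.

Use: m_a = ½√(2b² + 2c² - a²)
m_a = ½√(2·14.2² + 2·6.1² − 12.1²) = ½√(2·201.64 + 2·37.21 − 146.41) = ½√(403.28 + 74.42 − 146.41) = ½√331.29
√331.29 ≈ 18.2014, so m_a ≈ 9.10069

m_a = 9.101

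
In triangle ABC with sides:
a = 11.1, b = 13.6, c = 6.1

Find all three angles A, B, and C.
Law of cosines for each angle (a² = 123.21, b² = 184.96, c² = 37.21):
cos(A) = (b² + c² − a²)/(2bc) = (184.96 + 37.21 − 123.21)/(2·13.6·6.1) = 98.96/165.92 ≈ 0.596432  ⇒  A ≈ 53.3852°
cos(B) = (a² + c² − b²)/(2ac) = (123.21 + 37.21 − 184.96)/(2·11.1·6.1) = -24.54/135.42 ≈ -0.181214  ⇒  B ≈ 100.44°
cos(C) = (a² + b² − c²)/(2ab) = (123.21 + 184.96 − 37.21)/(2·11.1·13.6) = 270.96/301.92 ≈ 0.897456  ⇒  C ≈ 26.1743°
Check: A + B + C ≈ 180°

A = 53.39°, B = 100.4°, C = 26.17°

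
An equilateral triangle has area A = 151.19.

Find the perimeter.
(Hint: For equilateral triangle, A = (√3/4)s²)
A = (√3/4)s²  ⇒  s² = 4A/√3 = 4·151.19/√3 = 604.76/1.73205 ≈ 349.158
s ≈ √349.158 ≈ 18.6858
Perimeter = 3s ≈ 3·18.6858 ≈ 56.0573

Perimeter = 56.06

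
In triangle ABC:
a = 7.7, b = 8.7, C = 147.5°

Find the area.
Two sides and the included angle (SAS): A = ½·a·b·sin(C) = ½·7.7·8.7·sin(147.5°)
sin(147.5°) ≈ 0.5373
A ≈ ½·66.99·0.5373 = 33.495·0.5373 ≈ 17.9969

Area = 18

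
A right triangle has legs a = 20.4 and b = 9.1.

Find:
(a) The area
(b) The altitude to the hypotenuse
(a) The legs are perpendicular, so Area = ½·a·b = ½·20.4·9.1 = ½·185.64 = 92.82
(b) Hypotenuse c = √(a² + b²) = √(416.16 + 82.81) = √498.97 ≈ 22.3376
    Area = ½·c·h_c  ⇒  h_c = 2·Area/c = 185.64/22.3376 ≈ 8.31064

Area = 92.82, h_c = 8.311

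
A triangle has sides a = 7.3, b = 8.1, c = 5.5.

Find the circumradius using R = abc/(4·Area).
First find the area with Heron's formula.
s = (7.3 + 8.1 + 5.5)/2 = 10.45
Area = √(s(s−a)(s−b)(s−c)) = √(10.45·3.15·2.35·4.95) ≈ √382.913 ≈ 19.5682
abc = 7.3·8.1·5.5 = 325.215
R = abc/(4·Area) ≈ 325.215/(4·19.5682) = 325.215/78.2726 ≈ 4.1549

R = 4.155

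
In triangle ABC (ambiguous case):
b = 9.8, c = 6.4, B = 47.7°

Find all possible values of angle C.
b/sin(B) = c/sin(C)  ⇒  sin(C) = c·sin(B)/b = 6.4·sin(47.7°)/9.8
sin(47.7°) ≈ 0.739631
sin(C) ≈ 6.4·0.739631/9.8 ≈ 4.73364/9.8 ≈ 0.483024
Candidate 1: C₁ = arcsin(0.483024) ≈ 28.8831°  →  A = 180° − 47.7° − 28.8831° ≈ 103.417° > 0, valid
Candidate 2: C₂ = 180° − C₁ ≈ 151.117°  →  A = 180° − 47.7° − 151.117° ≈ -18.8169° ≤ 0, not a valid triangle

C = 28.88° (one solution)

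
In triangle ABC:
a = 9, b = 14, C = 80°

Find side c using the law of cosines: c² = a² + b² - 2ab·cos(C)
c² = 9² + 14² − 2·9·14·cos(80°)
cos(80°) ≈ 0.173648
c² ≈ 81 + 196 − 252·(0.173648) ≈ 277 − 43.7593 ≈ 233.241
c ≈ √233.241 ≈ 15.2722

c = 15.27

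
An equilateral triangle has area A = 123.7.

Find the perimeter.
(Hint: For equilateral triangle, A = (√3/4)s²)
A = (√3/4)s²  ⇒  s² = 4A/√3 = 4·123.7/√3 = 494.8/1.73205 ≈ 285.673
s ≈ √285.673 ≈ 16.9019
Perimeter = 3s ≈ 3·16.9019 ≈ 50.7056

Perimeter = 50.71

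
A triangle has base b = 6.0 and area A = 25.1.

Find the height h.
A = ½·b·h  ⇒  h = 2A/b = 2·25.1/6.0 = 50.2/6.0 ≈ 8.36667

h = 8.367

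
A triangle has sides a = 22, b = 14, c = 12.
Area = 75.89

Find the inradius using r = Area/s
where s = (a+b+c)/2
s = (22 + 14 + 12)/2 = 48/2 = 24
r = Area/s = 75.89/24 ≈ 3.16208

r = 3.162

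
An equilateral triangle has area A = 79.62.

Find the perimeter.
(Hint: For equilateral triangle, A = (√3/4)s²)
A = (√3/4)s²  ⇒  s² = 4A/√3 = 4·79.62/√3 = 318.48/1.73205 ≈ 183.875
s ≈ √183.875 ≈ 13.56
Perimeter = 3s ≈ 3·13.56 ≈ 40.6801

Perimeter = 40.68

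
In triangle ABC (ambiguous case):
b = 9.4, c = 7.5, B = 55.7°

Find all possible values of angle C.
b/sin(B) = c/sin(C)  ⇒  sin(C) = c·sin(B)/b = 7.5·sin(55.7°)/9.4
sin(55.7°) ≈ 0.826098
sin(C) ≈ 7.5·0.826098/9.4 ≈ 6.19574/9.4 ≈ 0.659121
Candidate 1: C₁ = arcsin(0.659121) ≈ 41.2329°  →  A = 180° − 55.7° − 41.2329° ≈ 83.0671° > 0, valid
Candidate 2: C₂ = 180° − C₁ ≈ 138.767°  →  A = 180° − 55.7° − 138.767° ≈ -14.4671° ≤ 0, not a valid triangle

C = 41.23° (one solution)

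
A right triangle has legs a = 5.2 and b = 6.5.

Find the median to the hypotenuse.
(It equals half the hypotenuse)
Hypotenuse c = √(a² + b²) = √(27.04 + 42.25) = √69.29 ≈ 8.32406
Median to hypotenuse = c/2 ≈ 8.32406/2 ≈ 4.16203

Median = 4.162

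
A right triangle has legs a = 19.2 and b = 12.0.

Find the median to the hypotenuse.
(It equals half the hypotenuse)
Hypotenuse c = √(a² + b²) = √(368.64 + 144) = √512.64 ≈ 22.6416
Median to hypotenuse = c/2 ≈ 22.6416/2 ≈ 11.3208

Median = 11.32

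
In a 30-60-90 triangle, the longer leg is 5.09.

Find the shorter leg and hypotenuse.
In a 30-60-90 triangle the sides are in ratio 1 : √3 : 2, so short leg = long leg/√3 and hypotenuse = 2·(short leg).
Short leg = 5.09/√3 ≈ 5.09/1.73205 ≈ 2.93871
Hypotenuse = 2·2.93871 ≈ 5.87743

Short leg = 2.939, Hypotenuse = 5.877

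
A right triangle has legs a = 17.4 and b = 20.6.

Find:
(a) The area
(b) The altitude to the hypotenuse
(a) The legs are perpendicular, so Area = ½·a·b = ½·17.4·20.6 = ½·358.44 = 179.22
(b) Hypotenuse c = √(a² + b²) = √(302.76 + 424.36) = √727.12 ≈ 26.9652
    Area = ½·c·h_c  ⇒  h_c = 2·Area/c = 358.44/26.9652 ≈ 13.2927

Area = 179.22, h_c = 13.29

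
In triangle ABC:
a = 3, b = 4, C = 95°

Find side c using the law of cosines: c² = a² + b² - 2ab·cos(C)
c² = 3² + 4² − 2·3·4·cos(95°)
cos(95°) ≈ -0.0871557
c² ≈ 9 + 16 − 24·(-0.0871557) ≈ 25 + 2.09174 ≈ 27.0917
c ≈ √27.0917 ≈ 5.20497

c = 5.205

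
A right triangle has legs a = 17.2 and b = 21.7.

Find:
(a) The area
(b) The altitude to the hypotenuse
(a) The legs are perpendicular, so Area = ½·a·b = ½·17.2·21.7 = ½·373.24 = 186.62
(b) Hypotenuse c = √(a² + b²) = √(295.84 + 470.89) = √766.73 ≈ 27.6899
    Area = ½·c·h_c  ⇒  h_c = 2·Area/c = 373.24/27.6899 ≈ 13.4793

Area = 186.62, h_c = 13.48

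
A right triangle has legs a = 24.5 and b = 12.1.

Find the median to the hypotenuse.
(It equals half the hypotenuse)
Hypotenuse c = √(a² + b²) = √(600.25 + 146.41) = √746.66 ≈ 27.3251
Median to hypotenuse = c/2 ≈ 27.3251/2 ≈ 13.6625

Median = 13.66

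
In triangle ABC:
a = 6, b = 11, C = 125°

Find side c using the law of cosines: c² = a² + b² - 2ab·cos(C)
c² = 6² + 11² − 2·6·11·cos(125°)
cos(125°) ≈ -0.573576
c² ≈ 36 + 121 − 132·(-0.573576) ≈ 157 + 75.7121 ≈ 232.712
c ≈ √232.712 ≈ 15.2549

c = 15.25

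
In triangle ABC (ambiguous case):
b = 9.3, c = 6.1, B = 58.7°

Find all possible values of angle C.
b/sin(B) = c/sin(C)  ⇒  sin(C) = c·sin(B)/b = 6.1·sin(58.7°)/9.3
sin(58.7°) ≈ 0.854459
sin(C) ≈ 6.1·0.854459/9.3 ≈ 5.2122/9.3 ≈ 0.560451
Candidate 1: C₁ = arcsin(0.560451) ≈ 34.087°  →  A = 180° − 58.7° − 34.087° ≈ 87.213° > 0, valid
Candidate 2: C₂ = 180° − C₁ ≈ 145.913°  →  A = 180° − 58.7° − 145.913° ≈ -24.613° ≤ 0, not a valid triangle

C = 34.09° (one solution)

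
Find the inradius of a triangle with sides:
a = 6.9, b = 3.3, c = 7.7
r = Area/s where s is the semi-perimeter.
s = (6.9 + 3.3 + 7.7)/2 = 17.9/2 = 8.95
Area = √(s(s−a)(s−b)(s−c)) = √(8.95·2.05·5.65·1.25) ≈ √129.579 ≈ 11.3833
r ≈ 11.3833/8.95 ≈ 1.27188

r = 1.272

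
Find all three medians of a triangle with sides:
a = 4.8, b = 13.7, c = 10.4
Median formula: m_a = ½√(2b² + 2c² − a²) (and cyclically). a² = 23.04, b² = 187.69, c² = 108.16.
m_a = ½√(2·187.69 + 2·108.16 − 23.04) = ½√568.66 ≈ ½·23.8466 ≈ 11.9233
m_b = ½√(2·23.04 + 2·108.16 − 187.69) = ½√74.71 ≈ ½·8.64349 ≈ 4.32175
m_c = ½√(2·23.04 + 2·187.69 − 108.16) = ½√313.3 ≈ ½·17.7003 ≈ 8.85014

m_a = 11.92, m_b = 4.322, m_c = 8.85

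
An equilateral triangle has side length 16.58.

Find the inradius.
r = Area/s with s the semi-perimeter.
Area = (√3/4)·16.58² = (√3/4)·274.8964 ≈ 0.433013·274.8964 ≈ 119.034
s = 3·16.58/2 = 24.87
r ≈ 119.034/24.87 ≈ 4.78623
(Equivalently r = side/(2√3) = 16.58/3.4641 ≈ 4.78623.)

r = 4.786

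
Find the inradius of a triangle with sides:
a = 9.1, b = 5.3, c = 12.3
r = Area/s where s is the semi-perimeter.
s = (9.1 + 5.3 + 12.3)/2 = 26.7/2 = 13.35
Area = √(s(s−a)(s−b)(s−c)) = √(13.35·4.25·8.05·1.05) ≈ √479.574 ≈ 21.8992
r ≈ 21.8992/13.35 ≈ 1.64039

r = 1.64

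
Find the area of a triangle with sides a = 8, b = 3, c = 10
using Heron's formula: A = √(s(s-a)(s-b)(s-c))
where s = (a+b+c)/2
s = (8 + 3 + 10)/2 = 21/2 = 10.5
s − a = 2.5, s − b = 7.5, s − c = 0.5
s(s−a)(s−b)(s−c) = 10.5·2.5·7.5·0.5 = 98.4375
Area = √98.4375 ≈ 9.92157

s = 10.5, Area = 9.922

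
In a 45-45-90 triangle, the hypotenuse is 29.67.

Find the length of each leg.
In a 45-45-90 triangle hypotenuse = leg·√2, so leg = hypotenuse/√2.
Leg = 29.67/√2 ≈ 29.67/1.41421 ≈ 20.9799

Each leg = 20.98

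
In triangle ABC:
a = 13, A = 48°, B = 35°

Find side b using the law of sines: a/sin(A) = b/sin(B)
a/sin(A) = b/sin(B)  ⇒  b = a·sin(B)/sin(A) = 13·sin(35°)/sin(48°)
sin(35°) ≈ 0.573576, sin(48°) ≈ 0.743145
b ≈ 13·0.573576/0.743145 ≈ 7.45649/0.743145 ≈ 10.0337

b = 10.03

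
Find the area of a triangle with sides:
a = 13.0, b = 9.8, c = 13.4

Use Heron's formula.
s = (13.0 + 9.8 + 13.4)/2 = 36.2/2 = 18.1
s − a = 5.1, s − b = 8.3, s − c = 4.7
s(s−a)(s−b)(s−c) = 18.1·5.1·8.3·4.7 ≈ 3601.01
Area = √3601.01 ≈ 60.0084

Area = 60.01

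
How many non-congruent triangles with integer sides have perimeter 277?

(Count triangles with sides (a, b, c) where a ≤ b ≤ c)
Let a ≤ b ≤ c with a + b + c = 277. The only binding inequality is a + b > c, i.e. 277 − c > c, so c < 277/2; and c ≥ 277/3 since c is the largest side.
So 93 ≤ c ≤ 138. For each c, b runs from ⌈(277 − c)/2⌉ up to c (then a = 277 − b − c satisfies 1 ≤ a ≤ b automatically), giving c − ⌈(277 − c)/2⌉ + 1 choices.
Summing over c: 2 + 3 + 5 + 6 + … + 68 + 69  (46 terms, c = 93, …, 138) = 1633
Check (closed form: nearest integer to p²/48 for even p, (p+3)²/48 for odd p): (277+3)²/48 = 280²/48 = 78400/48 ≈ 1633.33 → 1633

1633 triangles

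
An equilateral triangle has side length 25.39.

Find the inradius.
r = Area/s with s the semi-perimeter.
Area = (√3/4)·25.39² = (√3/4)·644.6521 ≈ 0.433013·644.6521 ≈ 279.143
s = 3·25.39/2 = 38.085
r ≈ 279.143/38.085 ≈ 7.32946
(Equivalently r = side/(2√3) = 25.39/3.4641 ≈ 7.32946.)

r = 7.329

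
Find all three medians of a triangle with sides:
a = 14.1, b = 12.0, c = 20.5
Median formula: m_a = ½√(2b² + 2c² − a²) (and cyclically). a² = 198.81, b² = 144, c² = 420.25.
m_a = ½√(2·144 + 2·420.25 − 198.81) = ½√929.69 ≈ ½·30.4908 ≈ 15.2454
m_b = ½√(2·198.81 + 2·420.25 − 144) = ½√1094.12 ≈ ½·33.0775 ≈ 16.5387
m_c = ½√(2·198.81 + 2·144 − 420.25) = ½√265.37 ≈ ½·16.2902 ≈ 8.14509

m_a = 15.25, m_b = 16.54, m_c = 8.145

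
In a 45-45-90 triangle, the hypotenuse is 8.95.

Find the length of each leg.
In a 45-45-90 triangle hypotenuse = leg·√2, so leg = hypotenuse/√2.
Leg = 8.95/√2 ≈ 8.95/1.41421 ≈ 6.32861

Each leg = 6.329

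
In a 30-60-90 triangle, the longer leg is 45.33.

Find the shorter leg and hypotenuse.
In a 30-60-90 triangle the sides are in ratio 1 : √3 : 2, so short leg = long leg/√3 and hypotenuse = 2·(short leg).
Short leg = 45.33/√3 ≈ 45.33/1.73205 ≈ 26.1713
Hypotenuse = 2·26.1713 ≈ 52.3426

Short leg = 26.17, Hypotenuse = 52.34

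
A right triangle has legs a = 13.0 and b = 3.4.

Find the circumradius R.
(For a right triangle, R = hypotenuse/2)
Hypotenuse c = √(a² + b²) = √(169 + 11.56) = √180.56 ≈ 13.4373
R = c/2 ≈ 13.4373/2 ≈ 6.71863

R = 6.719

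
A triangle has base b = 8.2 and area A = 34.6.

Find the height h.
A = ½·b·h  ⇒  h = 2A/b = 2·34.6/8.2 = 69.2/8.2 ≈ 8.43902

h = 8.439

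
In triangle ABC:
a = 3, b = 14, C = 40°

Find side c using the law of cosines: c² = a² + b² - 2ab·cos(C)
c² = 3² + 14² − 2·3·14·cos(40°)
cos(40°) ≈ 0.766044
c² ≈ 9 + 196 − 84·(0.766044) ≈ 205 − 64.3477 ≈ 140.652
c ≈ √140.652 ≈ 11.8597

c = 11.86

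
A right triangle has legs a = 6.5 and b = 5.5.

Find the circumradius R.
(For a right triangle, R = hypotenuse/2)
Hypotenuse c = √(a² + b²) = √(42.25 + 30.25) = √72.5 ≈ 8.51469
R = c/2 ≈ 8.51469/2 ≈ 4.25735

R = 4.257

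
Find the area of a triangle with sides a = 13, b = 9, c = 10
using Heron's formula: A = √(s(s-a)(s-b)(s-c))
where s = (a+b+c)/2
s = (13 + 9 + 10)/2 = 32/2 = 16
s − a = 3, s − b = 7, s − c = 6
s(s−a)(s−b)(s−c) = 16·3·7·6 = 2016
Area = √2016 ≈ 44.8999

s = 16.0, Area = 44.9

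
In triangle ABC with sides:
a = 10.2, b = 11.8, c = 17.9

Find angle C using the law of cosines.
c² = a² + b² − 2ab·cos(C)  ⇒  cos(C) = (a² + b² − c²)/(2ab)
cos(C) = (10.2² + 11.8² − 17.9²)/(2·10.2·11.8) = (104.04 + 139.24 − 320.41)/240.72 = -77.13/240.72 ≈ -0.320414
C = arccos(-0.320414) ≈ 108.688°

C = 108.7°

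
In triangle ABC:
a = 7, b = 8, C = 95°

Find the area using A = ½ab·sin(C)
A = ½·a·b·sin(C) = ½·7·8·sin(95°)
sin(95°) ≈ 0.996195
A ≈ ½·56·0.996195 = 28·0.996195 ≈ 27.8935

Area = 27.89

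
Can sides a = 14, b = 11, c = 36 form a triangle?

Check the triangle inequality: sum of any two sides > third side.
a + b vs c: 14 + 11 = 25 ≤ 36  ✗
a + c vs b: 14 + 36 = 50 > 11  ✓
b + c vs a: 11 + 36 = 47 > 14  ✓

No: 14 + 11 = 25 is not > 36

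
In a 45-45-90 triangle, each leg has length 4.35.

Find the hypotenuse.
In a 45-45-90 triangle the sides are in ratio 1 : 1 : √2, so hypotenuse = leg·√2.
Hypotenuse = 4.35·√2 ≈ 4.35·1.41421 ≈ 6.15183

Hypotenuse = 4.35√2 = 6.152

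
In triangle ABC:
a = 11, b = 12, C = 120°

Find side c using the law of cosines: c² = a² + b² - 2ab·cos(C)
c² = 11² + 12² − 2·11·12·cos(120°)
cos(120°) ≈ -0.5
c² ≈ 121 + 144 − 264·(-0.5) ≈ 265 + 132 ≈ 397
c ≈ √397 ≈ 19.9249

c = 19.92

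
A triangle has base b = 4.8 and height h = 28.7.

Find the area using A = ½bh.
A = ½·b·h = ½·4.8·28.7 = ½·137.76 = 68.88

Area = 68.88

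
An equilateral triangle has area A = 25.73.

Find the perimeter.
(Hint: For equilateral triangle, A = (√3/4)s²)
A = (√3/4)s²  ⇒  s² = 4A/√3 = 4·25.73/√3 = 102.92/1.73205 ≈ 59.4209
s ≈ √59.4209 ≈ 7.70849
Perimeter = 3s ≈ 3·7.70849 ≈ 23.1255

Perimeter = 23.13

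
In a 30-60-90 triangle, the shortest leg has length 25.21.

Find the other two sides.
In a 30-60-90 triangle the sides are in ratio 1 : √3 : 2 (short leg : long leg : hypotenuse).
Long leg = 25.21·√3 ≈ 25.21·1.73205 ≈ 43.665
Hypotenuse = 2·25.21 = 50.42

Long leg = 25.21√3 = 43.67, Hypotenuse = 50.42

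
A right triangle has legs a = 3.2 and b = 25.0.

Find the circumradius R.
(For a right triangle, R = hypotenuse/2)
Hypotenuse c = √(a² + b²) = √(10.24 + 625) = √635.24 ≈ 25.204
R = c/2 ≈ 25.204/2 ≈ 12.602

R = 12.6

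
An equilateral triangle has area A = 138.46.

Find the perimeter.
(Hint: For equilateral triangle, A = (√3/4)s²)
A = (√3/4)s²  ⇒  s² = 4A/√3 = 4·138.46/√3 = 553.84/1.73205 ≈ 319.76
s ≈ √319.76 ≈ 17.8818
Perimeter = 3s ≈ 3·17.8818 ≈ 53.6455

Perimeter = 53.65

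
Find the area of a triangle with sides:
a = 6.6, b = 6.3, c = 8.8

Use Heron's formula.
s = (6.6 + 6.3 + 8.8)/2 = 21.7/2 = 10.85
s − a = 4.25, s − b = 4.55, s − c = 2.05
s(s−a)(s−b)(s−c) = 10.85·4.25·4.55·2.05 ≈ 430.114
Area = √430.114 ≈ 20.7392

Area = 20.74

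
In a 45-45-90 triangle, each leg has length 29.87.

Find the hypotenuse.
In a 45-45-90 triangle the sides are in ratio 1 : 1 : √2, so hypotenuse = leg·√2.
Hypotenuse = 29.87·√2 ≈ 29.87·1.41421 ≈ 42.2426

Hypotenuse = 29.87√2 = 42.24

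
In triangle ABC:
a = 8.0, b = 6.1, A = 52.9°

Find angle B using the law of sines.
a/sin(A) = b/sin(B)  ⇒  sin(B) = b·sin(A)/a = 6.1·sin(52.9°)/8.0
sin(52.9°) ≈ 0.797584
sin(B) ≈ 6.1·0.797584/8.0 ≈ 4.86526/8.0 ≈ 0.608158
B = arcsin(0.608158) ≈ 37.4564°
(Since b ≤ a we need B ≤ A, so the obtuse alternative 180° − 37.4564° ≈ 142.544° is rejected.)

B = 37.46°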